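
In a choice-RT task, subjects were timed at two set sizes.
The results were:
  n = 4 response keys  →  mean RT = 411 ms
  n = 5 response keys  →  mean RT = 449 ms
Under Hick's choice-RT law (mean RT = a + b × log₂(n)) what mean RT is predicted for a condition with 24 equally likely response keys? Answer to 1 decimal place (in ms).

Solve the two-equation system in a and b:
  b = (449 − 411) / (log₂ 5 − log₂ 4) = 38 / (2.3219 − 2) = 118.039 ms/bit
  a = 411 − 118.039 × 2 = 174.922 ms
Then RT(24) = 174.922 + 118.039 × log₂ 24 = 174.922 + 118.039 × 4.5850 ≈ 716.126 ms.

716.1 ms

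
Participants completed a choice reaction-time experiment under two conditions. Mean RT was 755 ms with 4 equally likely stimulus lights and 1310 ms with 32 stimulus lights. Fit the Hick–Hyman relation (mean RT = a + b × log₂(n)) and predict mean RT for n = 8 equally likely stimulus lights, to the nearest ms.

RT is linear in log₂ n, so two points fix the line:
  b = (1310 − 755) / (log₂ 32 − log₂ 4) = 555 / (5 − 2) = 185 ms/bit
  a = 755 − 185 × 2 = 385 ms
Then RT(8) = 385 + 185 × log₂ 8 = 385 + 185 × 3 ≈ 940.000 ms.

940 ms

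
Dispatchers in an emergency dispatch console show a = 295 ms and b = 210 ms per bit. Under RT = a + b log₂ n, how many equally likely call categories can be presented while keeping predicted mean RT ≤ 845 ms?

6

Information budget: (845 − 295)/210 = 2.6190 bits, so n ≤ 2^2.6190 = 6.143 → at most 6.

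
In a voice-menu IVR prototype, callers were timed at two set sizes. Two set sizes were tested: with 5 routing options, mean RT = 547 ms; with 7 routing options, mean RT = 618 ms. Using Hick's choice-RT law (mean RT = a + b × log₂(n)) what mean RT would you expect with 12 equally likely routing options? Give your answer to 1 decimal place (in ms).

731.7 ms

Solve the two-equation system in a and b:
  b = (618 − 547) / (log₂ 7 − log₂ 5) = 71 / (2.8074 − 2.3219) = 146.263 ms/bit
  a = 547 − 146.263 × 2.3219 = 207.388 ms
Then RT(12) = 207.388 + 146.263 × log₂ 12 = 207.388 + 146.263 × 3.5850 ≈ 731.735 ms.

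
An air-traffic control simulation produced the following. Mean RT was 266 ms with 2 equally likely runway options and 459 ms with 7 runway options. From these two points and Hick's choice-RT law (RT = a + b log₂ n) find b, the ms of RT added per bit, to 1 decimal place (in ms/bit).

106.8 ms/bit

b = (RT₂ − RT₁)/(log₂ n₂ − log₂ n₁) = (459 − 266)/(2.8074 − 1) = 106.786 ms/bit.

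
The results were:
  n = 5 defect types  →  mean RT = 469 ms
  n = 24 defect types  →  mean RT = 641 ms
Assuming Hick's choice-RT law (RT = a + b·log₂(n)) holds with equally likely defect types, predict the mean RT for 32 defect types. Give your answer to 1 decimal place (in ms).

672.5 ms

Solve the two-equation system in a and b:
  b = (641 − 469) / (log₂ 24 − log₂ 5) = 172 / (4.5850 − 2.3219) = 76.004 ms/bit
  a = 469 − 76.004 × 2.3219 = 292.524 ms
Then RT(32) = 292.524 + 76.004 × log₂ 32 = 292.524 + 76.004 × 5 ≈ 672.545 ms.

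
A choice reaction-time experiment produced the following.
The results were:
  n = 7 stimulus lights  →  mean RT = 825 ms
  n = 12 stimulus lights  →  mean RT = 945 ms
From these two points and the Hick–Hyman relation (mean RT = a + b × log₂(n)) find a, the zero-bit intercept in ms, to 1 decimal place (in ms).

Slope: b = (945 − 825) / (log₂ 12 − log₂ 7) = 120/0.7776 = 154.319 ms/bit.
a = RT₁ − b·log₂ n₁ = 825 − 154.319 × 2.8074 = 391.770 ms.

391.8 ms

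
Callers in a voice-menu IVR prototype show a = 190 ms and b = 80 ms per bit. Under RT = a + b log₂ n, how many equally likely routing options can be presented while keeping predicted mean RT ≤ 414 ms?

80·log₂ n ≤ 414 − 190 = 224, giving log₂ n ≤ 2.8000 and n ≤ 6.964. The largest whole number is 6.

6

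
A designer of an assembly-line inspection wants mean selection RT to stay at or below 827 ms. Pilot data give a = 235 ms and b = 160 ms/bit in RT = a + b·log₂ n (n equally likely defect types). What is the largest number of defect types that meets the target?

160·log₂ n ≤ 827 − 235 = 592, giving log₂ n ≤ 3.7000 and n ≤ 12.996. The largest whole number is 12.

12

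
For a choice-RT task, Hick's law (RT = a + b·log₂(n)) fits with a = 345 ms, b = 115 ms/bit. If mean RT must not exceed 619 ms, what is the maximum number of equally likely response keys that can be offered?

115·log₂ n ≤ 619 − 345 = 274, giving log₂ n ≤ 2.3826 and n ≤ 5.215. The largest whole number is 5.

5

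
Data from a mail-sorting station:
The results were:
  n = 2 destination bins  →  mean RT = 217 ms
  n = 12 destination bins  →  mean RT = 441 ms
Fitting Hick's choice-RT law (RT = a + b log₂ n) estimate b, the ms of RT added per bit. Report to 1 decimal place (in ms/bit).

86.7 ms/bit

The slope on a log₂ axis is (441 − 217) / (3.5850 − 1) = 86.655 ms/bit.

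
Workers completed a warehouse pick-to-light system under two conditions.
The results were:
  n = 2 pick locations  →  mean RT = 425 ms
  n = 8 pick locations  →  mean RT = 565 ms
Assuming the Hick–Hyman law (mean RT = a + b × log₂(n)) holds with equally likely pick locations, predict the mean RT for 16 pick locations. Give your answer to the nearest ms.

With log₂ n on the abscissa the relation is linear; from the two conditions:
  b = (565 − 425) / (log₂ 8 − log₂ 2) = 140 / (3 − 1) = 70 ms/bit
  a = 425 − 70 × 1 = 355 ms
Then RT(16) = 355 + 70 × log₂ 16 = 355 + 70 × 4 ≈ 635.000 ms.

635 ms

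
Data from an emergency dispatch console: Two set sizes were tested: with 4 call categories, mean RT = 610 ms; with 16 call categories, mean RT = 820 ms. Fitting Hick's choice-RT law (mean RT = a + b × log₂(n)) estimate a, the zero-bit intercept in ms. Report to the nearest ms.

b = (RT₂ − RT₁)/(log₂ n₂ − log₂ n₁) = (820 − 610)/(4 − 2) = 105 ms/bit.
Intercept: a = 610 − 105·log₂(4) = 400.000 ms.

400 ms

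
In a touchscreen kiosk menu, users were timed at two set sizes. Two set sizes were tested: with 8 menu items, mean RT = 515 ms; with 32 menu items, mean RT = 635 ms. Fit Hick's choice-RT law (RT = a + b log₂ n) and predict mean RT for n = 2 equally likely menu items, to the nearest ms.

395 ms

Solve the two-equation system in a and b:
  b = (635 − 515) / (log₂ 32 − log₂ 8) = 120 / (5 − 3) = 60 ms/bit
  a = 515 − 60 × 3 = 335 ms
Then RT(2) = 335 + 60 × log₂ 2 = 335 + 60 × 1 ≈ 395.000 ms.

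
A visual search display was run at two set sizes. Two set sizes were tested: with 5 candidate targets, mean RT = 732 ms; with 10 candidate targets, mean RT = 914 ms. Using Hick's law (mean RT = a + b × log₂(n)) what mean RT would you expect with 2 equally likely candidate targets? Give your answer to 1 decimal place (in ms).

With log₂ n on the abscissa the relation is linear; from the two conditions:
  b = (914 − 732) / (log₂ 10 − log₂ 5) = 182 / (3.3219 − 2.3219) = 182.000 ms/bit
  a = 732 − 182.000 × 2.3219 = 309.409 ms
Then RT(2) = 309.409 + 182.000 × log₂ 2 = 309.409 + 182.000 × 1 ≈ 491.409 ms.

491.4 ms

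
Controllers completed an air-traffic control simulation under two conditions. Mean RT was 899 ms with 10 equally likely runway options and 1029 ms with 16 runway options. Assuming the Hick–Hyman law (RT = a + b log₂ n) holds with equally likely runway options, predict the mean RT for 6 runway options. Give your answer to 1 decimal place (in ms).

757.7 ms

Solve the two-equation system in a and b:
  b = (1029 − 899) / (log₂ 16 − log₂ 10) = 130 / (4 − 3.3219) = 191.720 ms/bit
  a = 899 − 191.720 × 3.3219 = 262.120 ms
Then RT(6) = 262.120 + 191.720 × log₂ 6 = 262.120 + 191.720 × 2.5850 ≈ 757.709 ms.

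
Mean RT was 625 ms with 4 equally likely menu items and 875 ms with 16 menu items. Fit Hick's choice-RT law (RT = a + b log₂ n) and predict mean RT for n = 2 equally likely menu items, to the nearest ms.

With log₂ n on the abscissa the relation is linear; from the two conditions:
  b = (875 − 625) / (log₂ 16 − log₂ 4) = 250 / (4 − 2) = 125 ms/bit
  a = 625 − 125 × 2 = 375 ms
Then RT(2) = 375 + 125 × log₂ 2 = 375 + 125 × 1 ≈ 500.000 ms.

500 ms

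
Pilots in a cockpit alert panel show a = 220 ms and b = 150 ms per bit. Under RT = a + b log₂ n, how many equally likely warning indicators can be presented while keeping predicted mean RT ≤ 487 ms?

3

Information budget: (487 − 220)/150 = 1.7800 bits, so n ≤ 2^1.7800 = 3.434 → at most 3.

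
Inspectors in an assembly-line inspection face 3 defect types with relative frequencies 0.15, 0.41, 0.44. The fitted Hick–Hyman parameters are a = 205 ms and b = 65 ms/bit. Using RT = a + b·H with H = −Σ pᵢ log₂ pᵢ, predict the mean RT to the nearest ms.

300 ms

H = 0.15·log₂(1/0.15) + 0.41·log₂(1/0.41) + 0.44·log₂(1/0.44) = 1.4591 bits.
RT = 205 + 65 × 1.4591 = 299.84 ms.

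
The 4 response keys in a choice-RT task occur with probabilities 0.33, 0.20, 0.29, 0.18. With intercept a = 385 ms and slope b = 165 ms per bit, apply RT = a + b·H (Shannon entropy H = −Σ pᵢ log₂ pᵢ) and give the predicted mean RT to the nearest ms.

Entropy contributions −pᵢ log₂ pᵢ: 0.5278, 0.4644, 0.5179, 0.4453; sum H = 1.9554 bits.
RT = a + bH = 385 + 165·1.9554 = 707.64 ms.

708 ms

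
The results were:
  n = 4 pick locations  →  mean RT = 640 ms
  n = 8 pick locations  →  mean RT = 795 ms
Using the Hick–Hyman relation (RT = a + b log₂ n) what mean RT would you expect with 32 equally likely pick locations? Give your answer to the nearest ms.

Fit slope and intercept:
  b = (795 − 640) / (log₂ 8 − log₂ 4) = 155 / (3 − 2) = 155 ms/bit
  a = 640 − 155 × 2 = 330 ms
Then RT(32) = 330 + 155 × log₂ 32 = 330 + 155 × 5 ≈ 1105.000 ms.

1105 ms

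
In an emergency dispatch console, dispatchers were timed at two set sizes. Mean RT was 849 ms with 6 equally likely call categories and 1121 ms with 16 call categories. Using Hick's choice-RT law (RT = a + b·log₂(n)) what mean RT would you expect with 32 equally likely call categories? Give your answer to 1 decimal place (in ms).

1313.2 ms

Solve the two-equation system in a and b:
  b = (1121 − 849) / (log₂ 16 − log₂ 6) = 272 / (4 − 2.5850) = 192.221 ms/bit
  a = 849 − 192.221 × 2.5850 = 352.116 ms
Then RT(32) = 352.116 + 192.221 × log₂ 32 = 352.116 + 192.221 × 5 ≈ 1313.221 ms.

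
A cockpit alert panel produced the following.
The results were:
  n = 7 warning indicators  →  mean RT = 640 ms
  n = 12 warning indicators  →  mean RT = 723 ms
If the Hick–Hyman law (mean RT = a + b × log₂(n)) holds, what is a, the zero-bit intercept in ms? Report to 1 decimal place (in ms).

340.3 ms

Slope: b = (723 − 640) / (log₂ 12 − log₂ 7) = 83/0.7776 = 106.738 ms/bit.
a = RT₁ − b·log₂ n₁ = 640 − 106.738 × 2.8074 = 340.350 ms.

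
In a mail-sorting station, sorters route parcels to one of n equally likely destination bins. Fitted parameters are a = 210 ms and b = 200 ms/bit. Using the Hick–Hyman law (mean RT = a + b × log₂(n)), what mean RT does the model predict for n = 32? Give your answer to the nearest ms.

1210 ms

log₂(32) = 5 bits, so RT = 210 + 200 × 5 ≈ 1210.000 ms.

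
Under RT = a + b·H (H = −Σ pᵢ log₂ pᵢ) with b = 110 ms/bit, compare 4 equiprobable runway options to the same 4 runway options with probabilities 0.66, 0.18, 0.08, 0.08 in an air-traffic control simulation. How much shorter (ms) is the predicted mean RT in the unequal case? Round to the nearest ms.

63 ms

The RT saving is b·ΔH. Equiprobable H₀ = log₂(4) = 2.0000 bits; with the given probabilities H = 1.4240 bits.
b·(H₀ − H) = 110 × (2.0000 − 1.4240) = 63.36 ms.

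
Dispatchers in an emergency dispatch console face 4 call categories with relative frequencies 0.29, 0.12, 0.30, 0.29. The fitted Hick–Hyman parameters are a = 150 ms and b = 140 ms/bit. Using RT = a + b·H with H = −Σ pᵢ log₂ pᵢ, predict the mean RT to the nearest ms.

H = 0.29·log₂(1/0.29) + 0.12·log₂(1/0.12) + 0.30·log₂(1/0.30) + 0.29·log₂(1/0.29) = 1.9240 bits.
RT = 150 + 140 × 1.9240 = 419.36 ms.

419 ms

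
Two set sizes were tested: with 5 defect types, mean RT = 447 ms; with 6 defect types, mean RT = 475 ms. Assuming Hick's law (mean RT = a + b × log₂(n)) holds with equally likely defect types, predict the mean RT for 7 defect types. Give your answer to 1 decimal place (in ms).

Fit slope and intercept:
  b = (475 − 447) / (log₂ 6 − log₂ 5) = 28 / (2.5850 − 2.3219) = 106.450 ms/bit
  a = 447 − 106.450 × 2.3219 = 199.831 ms
Then RT(7) = 199.831 + 106.450 × log₂ 7 = 199.831 + 106.450 × 2.8074 ≈ 498.674 ms.

498.7 ms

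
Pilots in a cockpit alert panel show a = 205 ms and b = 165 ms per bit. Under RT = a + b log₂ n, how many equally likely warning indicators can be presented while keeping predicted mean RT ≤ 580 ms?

4

165·log₂ n ≤ 580 − 205 = 375, giving log₂ n ≤ 2.2727 and n ≤ 4.832. The largest whole number is 4.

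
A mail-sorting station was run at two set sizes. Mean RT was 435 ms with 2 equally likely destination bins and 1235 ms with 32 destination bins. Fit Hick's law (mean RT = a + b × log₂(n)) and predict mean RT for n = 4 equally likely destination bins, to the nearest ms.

Fit slope and intercept:
  b = (1235 − 435) / (log₂ 32 − log₂ 2) = 800 / (5 − 1) = 200 ms/bit
  a = 435 − 200 × 1 = 235 ms
Then RT(4) = 235 + 200 × log₂ 4 = 235 + 200 × 2 ≈ 635.000 ms.

635 ms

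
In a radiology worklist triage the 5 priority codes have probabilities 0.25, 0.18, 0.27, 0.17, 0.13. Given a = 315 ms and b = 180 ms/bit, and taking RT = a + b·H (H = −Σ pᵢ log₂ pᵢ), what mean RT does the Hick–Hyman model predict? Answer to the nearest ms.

Entropy contributions −pᵢ log₂ pᵢ: 0.5000, 0.4453, 0.5100, 0.4346, 0.3826; sum H = 2.2726 bits.
RT = a + bH = 315 + 180·2.2726 = 724.06 ms.

724 ms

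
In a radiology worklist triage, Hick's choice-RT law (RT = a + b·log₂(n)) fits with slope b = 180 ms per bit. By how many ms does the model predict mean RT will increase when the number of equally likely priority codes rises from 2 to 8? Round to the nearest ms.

360 ms

ΔRT = (a + b log₂ n₂) − (a + b log₂ n₁) = b·(log₂ n₂ − log₂ n₁).
log₂(8) − log₂(2) = log₂(8/2) = log₂(4) = 2.
ΔRT = 180 × 2.0000 = 360.000 ms.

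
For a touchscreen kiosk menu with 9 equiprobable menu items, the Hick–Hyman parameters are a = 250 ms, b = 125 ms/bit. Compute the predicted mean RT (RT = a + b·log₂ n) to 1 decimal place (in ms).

646.2 ms

log₂(9) = 3.1699 bits, so RT = 250 + 125 × 3.1699 ≈ 646.241 ms.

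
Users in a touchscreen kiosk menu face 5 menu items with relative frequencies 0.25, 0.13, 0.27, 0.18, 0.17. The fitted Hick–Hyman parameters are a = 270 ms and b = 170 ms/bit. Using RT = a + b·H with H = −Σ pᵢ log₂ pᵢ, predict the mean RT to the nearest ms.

656 ms

H = 0.25·log₂(1/0.25) + 0.13·log₂(1/0.13) + 0.27·log₂(1/0.27) + 0.18·log₂(1/0.18) + 0.17·log₂(1/0.17) = 2.2726 bits.
RT = 270 + 170 × 2.2726 = 656.34 ms.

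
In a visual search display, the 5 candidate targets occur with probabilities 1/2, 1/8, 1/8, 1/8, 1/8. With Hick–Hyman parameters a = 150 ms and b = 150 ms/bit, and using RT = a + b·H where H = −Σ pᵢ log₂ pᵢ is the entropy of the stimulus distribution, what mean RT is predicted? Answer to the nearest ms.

Each term −pᵢ log₂ pᵢ: 0.5·1 + 0.125·3 + 0.125·3 + 0.125·3 + 0.125·3; summed, H = 2.000 bits.
Mean RT = a + bH = 150 + 150·2.000 = 450.00 ms.

450 ms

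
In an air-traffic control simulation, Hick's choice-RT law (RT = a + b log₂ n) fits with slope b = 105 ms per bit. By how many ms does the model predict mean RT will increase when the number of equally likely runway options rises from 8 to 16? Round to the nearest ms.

105 ms

The intercept a cancels: ΔRT = b·(log₂ n₂ − log₂ n₁) = b·log₂(n₂/n₁).
log₂(16) − log₂(8) = log₂(16/8) = log₂(2) = 1.
ΔRT = 105 × 1.0000 = 105.000 ms.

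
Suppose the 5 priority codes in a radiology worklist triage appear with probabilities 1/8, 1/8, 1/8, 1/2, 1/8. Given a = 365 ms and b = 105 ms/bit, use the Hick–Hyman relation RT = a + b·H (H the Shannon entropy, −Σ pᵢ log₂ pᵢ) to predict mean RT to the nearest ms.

575 ms

H = −Σ pᵢ log₂ pᵢ = 0.125·3 + 0.125·3 + 0.125·3 + 0.5·1 + 0.125·3 = 2.000 bits.
RT = 365 + 105 × 2.000 = 575.00 ms.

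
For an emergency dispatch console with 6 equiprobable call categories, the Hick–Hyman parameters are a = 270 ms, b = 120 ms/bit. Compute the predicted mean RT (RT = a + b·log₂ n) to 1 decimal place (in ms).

log₂(6) = 2.5850 bits, so RT = 270 + 120 × 2.5850 ≈ 580.196 ms.

580.2 ms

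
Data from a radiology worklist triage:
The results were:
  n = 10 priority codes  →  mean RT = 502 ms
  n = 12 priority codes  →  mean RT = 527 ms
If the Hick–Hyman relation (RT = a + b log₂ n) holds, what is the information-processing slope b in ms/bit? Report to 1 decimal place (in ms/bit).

b = (RT₂ − RT₁)/(log₂ n₂ − log₂ n₁) = (527 − 502)/(3.5850 − 3.3219) = 95.045 ms/bit.

95.0 ms/bit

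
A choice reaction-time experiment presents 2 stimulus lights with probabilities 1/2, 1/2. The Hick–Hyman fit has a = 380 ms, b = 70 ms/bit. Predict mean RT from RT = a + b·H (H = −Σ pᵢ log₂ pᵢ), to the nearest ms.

450 ms

H = −Σ pᵢ log₂ pᵢ = 0.5·1 + 0.5·1 = 1.000 bits.
RT = 380 + 70 × 1.000 = 450.00 ms.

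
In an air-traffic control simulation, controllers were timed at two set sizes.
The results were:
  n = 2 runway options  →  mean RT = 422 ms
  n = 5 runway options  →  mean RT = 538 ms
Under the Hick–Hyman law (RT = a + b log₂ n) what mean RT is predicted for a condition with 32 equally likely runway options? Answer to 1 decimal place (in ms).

773.0 ms

RT is linear in log₂ n, so two points fix the line:
  b = (538 − 422) / (log₂ 5 − log₂ 2) = 116 / (2.3219 − 1) = 87.751 ms/bit
  a = 422 − 87.751 × 1 = 334.249 ms
Then RT(32) = 334.249 + 87.751 × log₂ 32 = 334.249 + 87.751 × 5 ≈ 773.002 ms.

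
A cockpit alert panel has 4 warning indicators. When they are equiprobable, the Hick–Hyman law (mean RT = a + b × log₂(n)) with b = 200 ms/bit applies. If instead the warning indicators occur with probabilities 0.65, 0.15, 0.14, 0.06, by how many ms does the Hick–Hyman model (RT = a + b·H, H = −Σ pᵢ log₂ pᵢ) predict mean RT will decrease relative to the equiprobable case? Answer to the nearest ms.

109 ms

The RT saving is b·ΔH. Equiprobable H₀ = log₂(4) = 2.0000 bits; with the given probabilities H = 1.4552 bits.
b·(H₀ − H) = 200 × (2.0000 − 1.4552) = 108.97 ms.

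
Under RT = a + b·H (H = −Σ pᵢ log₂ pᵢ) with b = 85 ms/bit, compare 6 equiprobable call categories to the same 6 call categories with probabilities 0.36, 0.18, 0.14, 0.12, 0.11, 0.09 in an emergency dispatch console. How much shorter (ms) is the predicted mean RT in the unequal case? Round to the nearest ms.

15 ms

Equiprobable entropy H₀ = log₂ 6 = 2.5850 bits.
Skewed entropy H = −Σ pᵢ log₂ pᵢ = 2.4030 bits.
ΔRT = b·(H₀ − H) = 85 × 0.1819 = 15.46 ms.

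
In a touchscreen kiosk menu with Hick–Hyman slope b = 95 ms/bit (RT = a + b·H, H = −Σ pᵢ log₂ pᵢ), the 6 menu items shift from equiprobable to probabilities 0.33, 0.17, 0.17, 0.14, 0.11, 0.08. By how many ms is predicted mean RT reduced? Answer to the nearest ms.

Equiprobable entropy H₀ = log₂ 6 = 2.5850 bits.
Skewed entropy H = −Σ pᵢ log₂ pᵢ = 2.4359 bits.
ΔRT = b·(H₀ − H) = 95 × 0.1491 = 14.16 ms.

14 ms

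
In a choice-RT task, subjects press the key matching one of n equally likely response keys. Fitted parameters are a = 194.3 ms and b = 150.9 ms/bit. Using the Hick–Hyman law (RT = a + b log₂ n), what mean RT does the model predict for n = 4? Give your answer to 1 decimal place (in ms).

496.1 ms

log₂(4) = 2 bits, so RT = 194.3 + 150.9 × 2 ≈ 496.100 ms.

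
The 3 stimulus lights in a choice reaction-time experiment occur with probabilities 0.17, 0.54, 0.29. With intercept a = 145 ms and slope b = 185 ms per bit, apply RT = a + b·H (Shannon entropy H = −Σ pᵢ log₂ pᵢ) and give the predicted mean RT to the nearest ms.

H = 0.17·log₂(1/0.17) + 0.54·log₂(1/0.54) + 0.29·log₂(1/0.29) = 1.4325 bits.
RT = 145 + 185 × 1.4325 = 410.02 ms.

410 ms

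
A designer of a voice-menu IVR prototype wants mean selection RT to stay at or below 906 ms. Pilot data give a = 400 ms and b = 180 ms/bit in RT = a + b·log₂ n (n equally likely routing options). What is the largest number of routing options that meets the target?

180·log₂ n ≤ 906 − 400 = 506, giving log₂ n ≤ 2.8111 and n ≤ 7.018. The largest whole number is 7.

7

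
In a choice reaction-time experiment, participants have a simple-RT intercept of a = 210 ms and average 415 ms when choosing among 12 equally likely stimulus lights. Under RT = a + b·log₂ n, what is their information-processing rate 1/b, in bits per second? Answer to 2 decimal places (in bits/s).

Choice component = 415 − 210 = 205 ms over log₂(12) = 3.5850 bits.
b = 205 / 3.5850 = 57.183 ms/bit, so 1/b = 17.488 bits/s.

17.49 bits/s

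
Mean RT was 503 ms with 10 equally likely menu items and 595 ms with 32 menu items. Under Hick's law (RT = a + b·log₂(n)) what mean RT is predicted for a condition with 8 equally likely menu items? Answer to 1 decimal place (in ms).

Fit slope and intercept:
  b = (595 − 503) / (log₂ 32 − log₂ 10) = 92 / (5 − 3.3219) = 54.825 ms/bit
  a = 503 − 54.825 × 3.3219 = 320.876 ms
Then RT(8) = 320.876 + 54.825 × log₂ 8 = 320.876 + 54.825 × 3 ≈ 485.350 ms.

485.4 ms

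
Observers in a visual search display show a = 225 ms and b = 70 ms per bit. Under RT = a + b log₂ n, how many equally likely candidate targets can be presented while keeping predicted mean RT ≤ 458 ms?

Information budget: (458 − 225)/70 = 3.3286 bits, so n ≤ 2^3.3286 = 10.046 → at most 10.

10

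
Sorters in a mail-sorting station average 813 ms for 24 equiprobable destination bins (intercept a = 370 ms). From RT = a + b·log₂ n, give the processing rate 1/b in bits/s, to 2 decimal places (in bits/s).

Choice component = 813 − 370 = 443 ms over log₂(24) = 4.5850 bits.
b = 443 / 4.5850 = 96.620 ms/bit, so 1/b = 10.350 bits/s.

10.35 bits/s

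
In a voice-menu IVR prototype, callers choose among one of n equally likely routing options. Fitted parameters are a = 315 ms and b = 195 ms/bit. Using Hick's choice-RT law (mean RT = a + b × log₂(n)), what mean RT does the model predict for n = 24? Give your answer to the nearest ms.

1209 ms

log₂(24) = 4.5850 bits, so RT = 315 + 195 × 4.5850 ≈ 1209.068 ms.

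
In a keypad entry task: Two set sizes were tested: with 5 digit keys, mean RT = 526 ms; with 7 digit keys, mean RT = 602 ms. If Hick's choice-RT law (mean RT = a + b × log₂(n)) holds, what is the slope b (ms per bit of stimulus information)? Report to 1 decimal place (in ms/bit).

The slope on a log₂ axis is (602 − 526) / (2.8074 − 2.3219) = 156.563 ms/bit.

156.6 ms/bit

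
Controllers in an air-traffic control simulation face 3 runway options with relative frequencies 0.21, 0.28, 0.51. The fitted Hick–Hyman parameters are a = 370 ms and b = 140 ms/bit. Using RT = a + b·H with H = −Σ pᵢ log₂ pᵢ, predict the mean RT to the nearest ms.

H = 0.21·log₂(1/0.21) + 0.28·log₂(1/0.28) + 0.51·log₂(1/0.51) = 1.4825 bits.
RT = 370 + 140 × 1.4825 = 577.55 ms.

578 ms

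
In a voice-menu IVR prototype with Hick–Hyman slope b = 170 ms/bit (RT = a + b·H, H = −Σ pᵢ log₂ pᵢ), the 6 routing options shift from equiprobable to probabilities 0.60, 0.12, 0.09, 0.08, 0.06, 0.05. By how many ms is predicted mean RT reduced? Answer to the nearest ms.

121 ms

The RT saving is b·ΔH. Equiprobable H₀ = log₂(6) = 2.5850 bits; with the given probabilities H = 1.8730 bits.
b·(H₀ − H) = 170 × (2.5850 − 1.8730) = 121.03 ms.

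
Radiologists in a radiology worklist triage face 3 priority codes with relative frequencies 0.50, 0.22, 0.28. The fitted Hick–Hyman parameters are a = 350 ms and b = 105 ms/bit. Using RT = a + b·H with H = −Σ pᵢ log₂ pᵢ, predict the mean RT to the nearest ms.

Entropy contributions −pᵢ log₂ pᵢ: 0.5000, 0.4806, 0.5142; sum H = 1.4948 bits.
RT = a + bH = 350 + 105·1.4948 = 506.95 ms.

507 ms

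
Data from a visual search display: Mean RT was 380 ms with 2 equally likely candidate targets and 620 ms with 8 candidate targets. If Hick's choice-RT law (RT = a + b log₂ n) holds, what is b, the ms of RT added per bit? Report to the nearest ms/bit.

The slope on a log₂ axis is (620 − 380) / (3 − 1) = 120 ms/bit.

120 ms/bit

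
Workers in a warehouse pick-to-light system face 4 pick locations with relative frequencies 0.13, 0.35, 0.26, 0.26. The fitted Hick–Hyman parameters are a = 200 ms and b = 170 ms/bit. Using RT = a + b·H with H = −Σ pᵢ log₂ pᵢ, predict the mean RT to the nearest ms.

H = 0.13·log₂(1/0.13) + 0.35·log₂(1/0.35) + 0.26·log₂(1/0.26) + 0.26·log₂(1/0.26) = 1.9233 bits.
RT = 200 + 170 × 1.9233 = 526.96 ms.

527 ms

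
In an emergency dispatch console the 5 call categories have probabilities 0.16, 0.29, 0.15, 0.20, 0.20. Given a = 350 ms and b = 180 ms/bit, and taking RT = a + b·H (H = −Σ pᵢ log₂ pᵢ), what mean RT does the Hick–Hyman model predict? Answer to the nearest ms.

760 ms

Entropy contributions −pᵢ log₂ pᵢ: 0.4230, 0.5179, 0.4105, 0.4644, 0.4644; sum H = 2.2802 bits.
RT = a + bH = 350 + 180·2.2802 = 760.44 ms.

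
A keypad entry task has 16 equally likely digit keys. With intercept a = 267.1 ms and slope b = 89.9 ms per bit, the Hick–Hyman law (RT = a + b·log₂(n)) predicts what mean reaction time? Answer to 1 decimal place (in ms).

log₂(16) = 4 bits, so RT = 267.1 + 89.9 × 4 ≈ 626.700 ms.

626.7 ms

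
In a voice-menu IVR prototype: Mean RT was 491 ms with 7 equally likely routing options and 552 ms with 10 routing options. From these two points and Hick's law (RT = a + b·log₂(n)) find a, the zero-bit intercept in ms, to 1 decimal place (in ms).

b = (RT₂ − RT₁)/(log₂ n₂ − log₂ n₁) = (552 − 491)/(3.3219 − 2.8074) = 118.545 ms/bit.
a = RT₁ − b·log₂ n₁ = 491 − 118.545 × 2.8074 = 158.203 ms.

158.2 ms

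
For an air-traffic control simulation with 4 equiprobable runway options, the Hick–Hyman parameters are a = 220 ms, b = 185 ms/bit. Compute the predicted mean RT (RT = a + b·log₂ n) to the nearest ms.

590 ms

log₂(4) = 2 bits, so RT = 220 + 185 × 2 ≈ 590.000 ms.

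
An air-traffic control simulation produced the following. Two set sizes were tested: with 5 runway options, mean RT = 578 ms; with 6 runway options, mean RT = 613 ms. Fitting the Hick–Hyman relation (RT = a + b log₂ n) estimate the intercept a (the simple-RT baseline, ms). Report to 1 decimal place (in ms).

Slope: b = (613 − 578) / (log₂ 6 − log₂ 5) = 35/0.2630 = 133.062 ms/bit.
a = RT₁ − b·log₂ n₁ = 578 − 133.062 × 2.3219 = 269.039 ms.

269.0 ms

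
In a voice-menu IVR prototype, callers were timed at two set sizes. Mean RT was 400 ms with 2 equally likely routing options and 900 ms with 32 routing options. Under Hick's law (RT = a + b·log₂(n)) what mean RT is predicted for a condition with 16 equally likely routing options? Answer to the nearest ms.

775 ms

RT is linear in log₂ n, so two points fix the line:
  b = (900 − 400) / (log₂ 32 − log₂ 2) = 500 / (5 − 1) = 125 ms/bit
  a = 400 − 125 × 1 = 275 ms
Then RT(16) = 275 + 125 × log₂ 16 = 275 + 125 × 4 ≈ 775.000 ms.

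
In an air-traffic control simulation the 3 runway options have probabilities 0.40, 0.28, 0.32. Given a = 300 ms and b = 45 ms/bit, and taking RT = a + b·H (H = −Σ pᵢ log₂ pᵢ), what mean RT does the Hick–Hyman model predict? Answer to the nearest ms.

371 ms

Entropy contributions −pᵢ log₂ pᵢ: 0.5288, 0.5142, 0.5260; sum H = 1.5690 bits.
RT = a + bH = 300 + 45·1.5690 = 370.61 ms.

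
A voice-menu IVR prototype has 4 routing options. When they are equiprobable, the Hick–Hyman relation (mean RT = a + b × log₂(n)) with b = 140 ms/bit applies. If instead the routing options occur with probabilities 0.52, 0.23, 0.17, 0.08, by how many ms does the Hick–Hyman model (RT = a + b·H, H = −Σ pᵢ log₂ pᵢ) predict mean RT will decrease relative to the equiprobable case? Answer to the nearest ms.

The RT saving is b·ΔH. Equiprobable H₀ = log₂(4) = 2.0000 bits; with the given probabilities H = 1.7043 bits.
b·(H₀ − H) = 140 × (2.0000 − 1.7043) = 41.39 ms.

41 ms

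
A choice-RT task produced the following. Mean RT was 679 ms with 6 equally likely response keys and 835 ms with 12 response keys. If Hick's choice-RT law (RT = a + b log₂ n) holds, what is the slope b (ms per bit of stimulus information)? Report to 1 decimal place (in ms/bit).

156.0 ms/bit

The slope on a log₂ axis is (835 − 679) / (3.5850 − 2.5850) = 156.000 ms/bit.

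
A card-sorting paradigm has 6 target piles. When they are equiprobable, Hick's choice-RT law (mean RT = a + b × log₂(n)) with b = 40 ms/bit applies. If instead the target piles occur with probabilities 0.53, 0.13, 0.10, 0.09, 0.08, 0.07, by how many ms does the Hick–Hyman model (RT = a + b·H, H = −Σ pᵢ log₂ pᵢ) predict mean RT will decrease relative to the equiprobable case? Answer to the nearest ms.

20 ms

Equiprobable entropy H₀ = log₂ 6 = 2.5850 bits.
Skewed entropy H = −Σ pᵢ log₂ pᵢ = 2.0730 bits.
ΔRT = b·(H₀ − H) = 40 × 0.5120 = 20.48 ms.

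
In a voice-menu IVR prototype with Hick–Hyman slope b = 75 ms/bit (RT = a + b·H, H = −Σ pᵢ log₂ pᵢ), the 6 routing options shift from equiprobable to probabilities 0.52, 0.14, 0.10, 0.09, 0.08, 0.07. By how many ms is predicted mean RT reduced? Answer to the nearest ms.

37 ms

The RT saving is b·ΔH. Equiprobable H₀ = log₂(6) = 2.5850 bits; with the given probabilities H = 2.0926 bits.
b·(H₀ − H) = 75 × (2.5850 − 2.0926) = 36.93 ms.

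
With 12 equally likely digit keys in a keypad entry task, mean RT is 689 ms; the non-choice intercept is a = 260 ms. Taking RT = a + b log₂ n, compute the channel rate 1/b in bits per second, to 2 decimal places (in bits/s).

8.36 bits/s

b = (689 − 260)/log₂ 12 = 429/3.5850 = 119.667 ms per bit = 0.11967 s/bit; the reciprocal is 8.357 bits/s.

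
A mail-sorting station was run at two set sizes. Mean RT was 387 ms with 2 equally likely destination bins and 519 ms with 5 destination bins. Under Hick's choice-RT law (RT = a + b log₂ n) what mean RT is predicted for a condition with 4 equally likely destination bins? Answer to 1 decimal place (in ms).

486.9 ms

RT is linear in log₂ n, so two points fix the line:
  b = (519 − 387) / (log₂ 5 − log₂ 2) = 132 / (2.3219 − 1) = 99.854 ms/bit
  a = 387 − 99.854 × 1 = 287.146 ms
Then RT(4) = 287.146 + 99.854 × log₂ 4 = 287.146 + 99.854 × 2 ≈ 486.854 ms.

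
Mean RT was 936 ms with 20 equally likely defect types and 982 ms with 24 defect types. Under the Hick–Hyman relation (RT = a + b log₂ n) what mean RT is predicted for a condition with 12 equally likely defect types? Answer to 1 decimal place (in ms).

Solve the two-equation system in a and b:
  b = (982 − 936) / (log₂ 24 − log₂ 20) = 46 / (4.5850 − 4.3219) = 174.882 ms/bit
  a = 936 − 174.882 × 4.3219 = 180.172 ms
Then RT(12) = 180.172 + 174.882 × log₂ 12 = 180.172 + 174.882 × 3.5850 ≈ 807.118 ms.

807.1 ms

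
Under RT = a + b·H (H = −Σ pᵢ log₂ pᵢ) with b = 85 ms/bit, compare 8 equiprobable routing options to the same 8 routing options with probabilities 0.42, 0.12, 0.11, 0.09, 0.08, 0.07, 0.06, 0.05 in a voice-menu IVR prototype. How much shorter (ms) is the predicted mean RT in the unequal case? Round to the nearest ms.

36 ms

The RT saving is b·ΔH. Equiprobable H₀ = log₂(8) = 3.0000 bits; with the given probabilities H = 2.5753 bits.
b·(H₀ − H) = 85 × (3.0000 − 2.5753) = 36.10 ms.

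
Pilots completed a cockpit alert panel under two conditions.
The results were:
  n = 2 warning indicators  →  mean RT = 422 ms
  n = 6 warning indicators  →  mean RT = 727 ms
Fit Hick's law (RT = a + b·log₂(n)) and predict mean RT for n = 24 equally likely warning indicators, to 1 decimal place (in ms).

With log₂ n on the abscissa the relation is linear; from the two conditions:
  b = (727 − 422) / (log₂ 6 − log₂ 2) = 305 / (2.5850 − 1) = 192.434 ms/bit
  a = 422 − 192.434 × 1 = 229.566 ms
Then RT(24) = 229.566 + 192.434 × log₂ 24 = 229.566 + 192.434 × 4.5850 ≈ 1111.867 ms.

1111.9 ms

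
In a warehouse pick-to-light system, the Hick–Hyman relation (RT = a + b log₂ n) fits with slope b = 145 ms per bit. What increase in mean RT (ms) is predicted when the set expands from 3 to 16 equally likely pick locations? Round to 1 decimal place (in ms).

350.2 ms

The intercept a cancels: ΔRT = b·(log₂ n₂ − log₂ n₁) = b·log₂(n₂/n₁).
log₂(16) − log₂(3) = 4 − 1.5850 = 2.4150.
ΔRT = 145 × 2.4150 = 350.180 ms.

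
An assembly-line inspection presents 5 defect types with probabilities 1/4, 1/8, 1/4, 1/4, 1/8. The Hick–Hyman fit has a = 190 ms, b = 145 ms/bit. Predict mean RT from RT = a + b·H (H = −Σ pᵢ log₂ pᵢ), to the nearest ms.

H = −Σ pᵢ log₂ pᵢ = 0.25·2 + 0.125·3 + 0.25·2 + 0.25·2 + 0.125·3 = 2.250 bits.
RT = 190 + 145 × 2.250 = 516.25 ms.

516 ms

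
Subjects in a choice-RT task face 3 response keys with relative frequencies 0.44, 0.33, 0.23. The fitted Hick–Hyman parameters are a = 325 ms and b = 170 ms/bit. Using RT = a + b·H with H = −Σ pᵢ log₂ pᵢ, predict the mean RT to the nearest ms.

586 ms

Entropy contributions −pᵢ log₂ pᵢ: 0.5211, 0.5278, 0.4877; sum H = 1.5366 bits.
RT = a + bH = 325 + 170·1.5366 = 586.23 ms.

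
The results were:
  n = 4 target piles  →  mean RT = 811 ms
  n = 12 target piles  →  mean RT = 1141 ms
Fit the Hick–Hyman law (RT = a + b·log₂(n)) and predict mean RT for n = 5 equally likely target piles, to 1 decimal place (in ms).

Solve the two-equation system in a and b:
  b = (1141 − 811) / (log₂ 12 − log₂ 4) = 330 / (3.5850 − 2) = 208.207 ms/bit
  a = 811 − 208.207 × 2 = 394.586 ms
Then RT(5) = 394.586 + 208.207 × log₂ 5 = 394.586 + 208.207 × 2.3219 ≈ 878.028 ms.

878.0 ms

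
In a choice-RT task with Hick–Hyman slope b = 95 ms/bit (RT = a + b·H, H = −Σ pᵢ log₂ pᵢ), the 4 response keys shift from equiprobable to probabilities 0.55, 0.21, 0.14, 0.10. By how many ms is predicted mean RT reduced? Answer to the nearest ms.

The RT saving is b·ΔH. Equiprobable H₀ = log₂(4) = 2.0000 bits; with the given probabilities H = 1.6765 bits.
b·(H₀ − H) = 95 × (2.0000 − 1.6765) = 30.73 ms.

31 ms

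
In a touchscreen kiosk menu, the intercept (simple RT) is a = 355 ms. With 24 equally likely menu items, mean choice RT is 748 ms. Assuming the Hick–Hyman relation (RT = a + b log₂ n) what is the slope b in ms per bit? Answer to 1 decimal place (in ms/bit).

log₂(24) = 4.5850 bits.
b = (RT − a)/log₂ n = (748 − 355) / 4.5850 = 85.715 ms/bit.

85.7 ms/bit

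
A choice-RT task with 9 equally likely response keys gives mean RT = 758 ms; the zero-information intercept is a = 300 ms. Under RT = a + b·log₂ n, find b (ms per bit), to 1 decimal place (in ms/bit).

144.5 ms/bit

b = (758 − 300) / log₂(9) = 458 / 3.1699 = 144.483 ms/bit.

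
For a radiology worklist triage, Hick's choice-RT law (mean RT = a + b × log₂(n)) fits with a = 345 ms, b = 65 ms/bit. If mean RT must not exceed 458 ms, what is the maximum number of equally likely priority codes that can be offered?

3

Set 345 + 65·log₂ n ≤ 458 → log₂ n ≤ (458 − 345)/65 = 1.7385.
So n ≤ 2^1.7385 = 3.337; the largest integer n is 3.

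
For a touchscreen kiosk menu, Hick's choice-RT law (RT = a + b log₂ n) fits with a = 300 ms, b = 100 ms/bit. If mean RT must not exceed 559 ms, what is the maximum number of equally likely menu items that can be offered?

6

Set 300 + 100·log₂ n ≤ 559 → log₂ n ≤ (559 − 300)/100 = 2.5900.
So n ≤ 2^2.5900 = 6.021; the largest integer n is 6.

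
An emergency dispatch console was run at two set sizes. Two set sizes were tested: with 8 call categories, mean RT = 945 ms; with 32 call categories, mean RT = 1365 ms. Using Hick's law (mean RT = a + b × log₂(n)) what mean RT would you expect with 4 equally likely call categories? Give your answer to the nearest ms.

735 ms

Fit slope and intercept:
  b = (1365 − 945) / (log₂ 32 − log₂ 8) = 420 / (5 − 3) = 210 ms/bit
  a = 945 − 210 × 3 = 315 ms
Then RT(4) = 315 + 210 × log₂ 4 = 315 + 210 × 2 ≈ 735.000 ms.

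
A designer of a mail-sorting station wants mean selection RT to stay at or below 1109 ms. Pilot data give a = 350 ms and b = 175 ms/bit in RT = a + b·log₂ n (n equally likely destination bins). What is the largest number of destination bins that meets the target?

20

Set 350 + 175·log₂ n ≤ 1109 → log₂ n ≤ (1109 − 350)/175 = 4.3371.
So n ≤ 2^4.3371 = 20.212; the largest integer n is 20.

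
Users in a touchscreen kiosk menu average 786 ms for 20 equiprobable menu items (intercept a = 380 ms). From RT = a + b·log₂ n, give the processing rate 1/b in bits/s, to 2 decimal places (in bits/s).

b = (786 − 380)/log₂ 20 = 406/4.3219 = 93.940 ms per bit = 0.09394 s/bit; the reciprocal is 10.645 bits/s.

10.65 bits/s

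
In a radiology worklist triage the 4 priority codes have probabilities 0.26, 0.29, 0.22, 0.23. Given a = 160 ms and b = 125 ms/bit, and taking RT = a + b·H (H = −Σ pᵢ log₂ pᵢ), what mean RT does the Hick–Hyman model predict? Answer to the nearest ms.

409 ms

Entropy contributions −pᵢ log₂ pᵢ: 0.5053, 0.5179, 0.4806, 0.4877; sum H = 1.9914 bits.
RT = a + bH = 160 + 125·1.9914 = 408.93 ms.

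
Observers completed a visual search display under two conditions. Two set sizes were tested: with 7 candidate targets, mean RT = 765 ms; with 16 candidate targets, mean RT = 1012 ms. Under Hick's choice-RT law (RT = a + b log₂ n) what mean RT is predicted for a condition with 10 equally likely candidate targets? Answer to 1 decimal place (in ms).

Fit slope and intercept:
  b = (1012 − 765) / (log₂ 16 − log₂ 7) = 247 / (4 − 2.8074) = 207.103 ms/bit
  a = 765 − 207.103 × 2.8074 = 183.589 ms
Then RT(10) = 183.589 + 207.103 × log₂ 10 = 183.589 + 207.103 × 3.3219 ≈ 871.569 ms.

871.6 ms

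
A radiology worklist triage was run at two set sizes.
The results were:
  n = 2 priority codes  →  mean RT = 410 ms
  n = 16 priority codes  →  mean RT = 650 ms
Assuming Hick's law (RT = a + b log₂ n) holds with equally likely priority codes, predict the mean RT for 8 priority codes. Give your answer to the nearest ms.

With log₂ n on the abscissa the relation is linear; from the two conditions:
  b = (650 − 410) / (log₂ 16 − log₂ 2) = 240 / (4 − 1) = 80 ms/bit
  a = 410 − 80 × 1 = 330 ms
Then RT(8) = 330 + 80 × log₂ 8 = 330 + 80 × 3 ≈ 570.000 ms.

570 ms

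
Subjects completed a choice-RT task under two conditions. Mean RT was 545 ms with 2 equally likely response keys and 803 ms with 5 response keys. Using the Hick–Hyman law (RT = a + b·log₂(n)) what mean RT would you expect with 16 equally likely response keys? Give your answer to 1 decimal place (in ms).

1130.5 ms

Solve the two-equation system in a and b:
  b = (803 − 545) / (log₂ 5 − log₂ 2) = 258 / (2.3219 − 1) = 195.169 ms/bit
  a = 545 − 195.169 × 1 = 349.831 ms
Then RT(16) = 349.831 + 195.169 × log₂ 16 = 349.831 + 195.169 × 4 ≈ 1130.508 ms.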